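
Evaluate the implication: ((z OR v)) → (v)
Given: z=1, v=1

Antecedent ((z OR v)) = 1; consequent (v) = 1.
1 → 1 = 1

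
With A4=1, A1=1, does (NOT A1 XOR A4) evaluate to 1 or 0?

Substituting: (NOT 1 XOR 1)
= 1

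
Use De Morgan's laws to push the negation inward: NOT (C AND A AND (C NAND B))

NOT C OR NOT A OR NOT (C NAND B)
De Morgan's: NOT(AND of terms) = OR of negations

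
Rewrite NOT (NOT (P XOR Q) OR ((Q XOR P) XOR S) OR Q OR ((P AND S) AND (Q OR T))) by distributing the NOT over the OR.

(P XOR Q) AND NOT ((Q XOR P) XOR S) AND NOT Q AND NOT ((P AND S) AND (Q OR T))
De Morgan's: NOT(OR of terms) = AND of negations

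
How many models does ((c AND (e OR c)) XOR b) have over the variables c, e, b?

Satisfying assignments: (0,0,1), (0,1,1), (1,0,0), (1,1,0)
Count: 4 out of 8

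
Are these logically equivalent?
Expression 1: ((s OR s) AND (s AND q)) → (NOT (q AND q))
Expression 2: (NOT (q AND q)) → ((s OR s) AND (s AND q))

No, Converse is not equivalent to original (counterexample: s=0, q=0)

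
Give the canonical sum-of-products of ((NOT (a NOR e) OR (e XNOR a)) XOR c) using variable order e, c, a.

Σm(0, 1, 4, 5) = (NOT e AND NOT c AND NOT a) OR (NOT e AND NOT c AND a) OR (e AND NOT c AND NOT a) OR (e AND NOT c AND a)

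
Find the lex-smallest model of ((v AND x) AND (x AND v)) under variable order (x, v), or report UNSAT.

x=1, v=1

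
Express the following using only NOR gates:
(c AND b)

((c NOR c) NOR (b NOR b))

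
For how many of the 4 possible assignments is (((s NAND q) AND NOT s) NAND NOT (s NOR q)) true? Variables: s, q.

Satisfying assignments: (0,0), (1,0), (1,1)
Count: 3 out of 4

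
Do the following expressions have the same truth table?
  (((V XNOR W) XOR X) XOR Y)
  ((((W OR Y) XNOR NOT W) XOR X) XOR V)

No. Counterexample: with X=0, V=0, W=0, Y=0, Expression 1 = 1 but Expression 2 = 0.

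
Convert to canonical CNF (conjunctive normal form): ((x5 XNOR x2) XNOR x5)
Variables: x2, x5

(x2 OR x5) AND (x2 OR NOT x5)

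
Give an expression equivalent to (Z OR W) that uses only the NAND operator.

((Z NAND Z) NAND (W NAND W))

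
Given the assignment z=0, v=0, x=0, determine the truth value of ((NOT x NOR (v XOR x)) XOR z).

Substituting: ((NOT 0 NOR (0 XOR 0)) XOR 0)
= 0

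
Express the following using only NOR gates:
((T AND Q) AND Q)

((((T NOR T) NOR (Q NOR Q)) NOR ((T NOR T) NOR (Q NOR Q))) NOR (Q NOR Q))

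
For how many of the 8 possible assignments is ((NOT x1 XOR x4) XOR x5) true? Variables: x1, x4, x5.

Satisfying assignments: (0,0,0), (0,1,1), (1,0,1), (1,1,0)
Count: 4 out of 8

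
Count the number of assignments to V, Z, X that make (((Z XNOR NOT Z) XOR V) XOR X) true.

Satisfying assignments: (0,0,1), (0,1,1), (1,0,0), (1,1,0)
Count: 4 out of 8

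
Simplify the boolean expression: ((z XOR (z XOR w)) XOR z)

By XOR self-cancellation ((E XOR v) XOR v = E):
= (z XOR w)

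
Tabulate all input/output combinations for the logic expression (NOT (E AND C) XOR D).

D | C | E | Output
------------------
0 | 0 | 0 | 1
0 | 0 | 1 | 1
0 | 1 | 0 | 1
0 | 1 | 1 | 0
1 | 0 | 0 | 0
1 | 0 | 1 | 0
1 | 1 | 0 | 0
1 | 1 | 1 | 1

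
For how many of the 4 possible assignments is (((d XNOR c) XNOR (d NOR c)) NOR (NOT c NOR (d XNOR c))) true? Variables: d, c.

Satisfying assignments: (1,1)
Count: 1 out of 4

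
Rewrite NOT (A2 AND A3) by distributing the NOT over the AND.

NOT A2 OR NOT A3
De Morgan's: NOT(AND of terms) = OR of negations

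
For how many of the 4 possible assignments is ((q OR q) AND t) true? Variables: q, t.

Satisfying assignments: (1,1)
Count: 1 out of 4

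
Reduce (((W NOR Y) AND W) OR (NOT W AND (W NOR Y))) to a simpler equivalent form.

By distribution ((E AND v) OR (E AND NOT v) = E):
= (W NOR Y)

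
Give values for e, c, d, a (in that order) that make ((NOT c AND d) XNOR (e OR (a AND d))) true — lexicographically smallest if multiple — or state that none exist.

e=0, c=0, d=0, a=0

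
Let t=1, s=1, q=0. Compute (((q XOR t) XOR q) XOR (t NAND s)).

Substituting: (((0 XOR 1) XOR 0) XOR (1 NAND 1))
= 1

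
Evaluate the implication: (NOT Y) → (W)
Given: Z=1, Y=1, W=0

Antecedent (NOT Y) = 0; consequent (W) = 0.
0 → 0 = 1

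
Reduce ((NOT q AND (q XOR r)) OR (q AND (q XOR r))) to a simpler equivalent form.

By distribution ((E AND v) OR (E AND NOT v) = E):
= (q XOR r)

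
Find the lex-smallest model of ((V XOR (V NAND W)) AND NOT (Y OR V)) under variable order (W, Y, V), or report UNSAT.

W=0, Y=0, V=0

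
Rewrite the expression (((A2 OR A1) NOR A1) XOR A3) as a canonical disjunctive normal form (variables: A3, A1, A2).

(NOT A3 AND NOT A1 AND NOT A2) OR (A3 AND NOT A1 AND A2) OR (A3 AND A1 AND NOT A2) OR (A3 AND A1 AND A2)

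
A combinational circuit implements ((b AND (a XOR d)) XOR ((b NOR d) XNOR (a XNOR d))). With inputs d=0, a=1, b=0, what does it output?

Substituting: ((0 AND (1 XOR 0)) XOR ((0 NOR 0) XNOR (1 XNOR 0)))
= 0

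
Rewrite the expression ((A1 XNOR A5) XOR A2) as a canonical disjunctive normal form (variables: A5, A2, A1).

(NOT A5 AND NOT A2 AND NOT A1) OR (NOT A5 AND A2 AND A1) OR (A5 AND NOT A2 AND A1) OR (A5 AND A2 AND NOT A1)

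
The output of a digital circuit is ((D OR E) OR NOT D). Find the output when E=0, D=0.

Substituting: ((0 OR 0) OR NOT 0)
= 1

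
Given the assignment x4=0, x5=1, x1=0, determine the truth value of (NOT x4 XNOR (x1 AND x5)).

Substituting: (NOT 0 XNOR (0 AND 1))
= 0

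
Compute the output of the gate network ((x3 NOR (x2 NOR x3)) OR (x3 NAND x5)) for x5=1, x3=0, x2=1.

Substituting: ((0 NOR (1 NOR 0)) OR (0 NAND 1))
= 1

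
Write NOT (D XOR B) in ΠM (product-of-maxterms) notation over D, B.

ΠM(1, 2) = (D OR NOT B) AND (NOT D OR B)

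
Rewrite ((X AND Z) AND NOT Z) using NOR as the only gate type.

((((X NOR X) NOR (Z NOR Z)) NOR ((X NOR X) NOR (Z NOR Z))) NOR ((Z NOR Z) NOR (Z NOR Z)))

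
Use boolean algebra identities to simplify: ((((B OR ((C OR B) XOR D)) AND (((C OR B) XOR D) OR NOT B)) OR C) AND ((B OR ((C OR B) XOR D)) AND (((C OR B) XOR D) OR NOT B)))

By absorption (E AND (E OR v) = E) then distribution ((E OR v) AND (E OR NOT v) = E):
= ((C OR B) XOR D)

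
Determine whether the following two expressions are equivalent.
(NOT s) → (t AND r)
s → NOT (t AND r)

No, Inverse is not equivalent to original (counterexample: t=0, r=0, s=0)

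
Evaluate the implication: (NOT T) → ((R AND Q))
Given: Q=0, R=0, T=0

Antecedent (NOT T) = 1; consequent ((R AND Q)) = 0.
1 → 0 = 0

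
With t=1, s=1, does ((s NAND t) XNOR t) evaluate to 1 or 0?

Substituting: ((1 NAND 1) XNOR 1)
= 0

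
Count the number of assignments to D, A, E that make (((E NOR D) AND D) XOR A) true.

Satisfying assignments: (0,1,0), (0,1,1), (1,1,0), (1,1,1)
Count: 4 out of 8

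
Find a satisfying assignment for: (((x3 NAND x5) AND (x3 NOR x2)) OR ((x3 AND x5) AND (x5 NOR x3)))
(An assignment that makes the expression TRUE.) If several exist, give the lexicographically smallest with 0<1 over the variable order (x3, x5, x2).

x3=0, x5=0, x2=0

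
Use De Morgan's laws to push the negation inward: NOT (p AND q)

NOT p OR NOT q
De Morgan's: NOT(AND of terms) = OR of negations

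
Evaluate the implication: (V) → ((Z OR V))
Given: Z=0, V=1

Antecedent (V) = 1; consequent ((Z OR V)) = 1.
1 → 1 = 1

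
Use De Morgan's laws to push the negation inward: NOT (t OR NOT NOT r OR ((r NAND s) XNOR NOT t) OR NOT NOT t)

NOT t AND NOT r AND NOT ((r NAND s) XNOR NOT t) AND NOT t
De Morgan's: NOT(OR of terms) = AND of negations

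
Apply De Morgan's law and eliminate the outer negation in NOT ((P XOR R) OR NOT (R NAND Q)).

NOT (P XOR R) AND (R NAND Q)
De Morgan's: NOT(OR of terms) = AND of negations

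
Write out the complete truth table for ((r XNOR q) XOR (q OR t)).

r | q | t | Output
------------------
0 | 0 | 0 | 1
0 | 0 | 1 | 0
0 | 1 | 0 | 1
0 | 1 | 1 | 1
1 | 0 | 0 | 0
1 | 0 | 1 | 1
1 | 1 | 0 | 0
1 | 1 | 1 | 0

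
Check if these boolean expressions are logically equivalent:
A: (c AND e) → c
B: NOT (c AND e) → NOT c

No, Inverse is not equivalent to original (counterexample: e=0, c=1)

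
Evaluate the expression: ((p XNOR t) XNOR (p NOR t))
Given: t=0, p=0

Substituting: ((0 XNOR 0) XNOR (0 NOR 0))
= 1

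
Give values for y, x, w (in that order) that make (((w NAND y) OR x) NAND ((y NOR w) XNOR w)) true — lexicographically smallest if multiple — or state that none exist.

y=0, x=0, w=0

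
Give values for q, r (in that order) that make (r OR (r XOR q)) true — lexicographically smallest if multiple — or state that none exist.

q=0, r=1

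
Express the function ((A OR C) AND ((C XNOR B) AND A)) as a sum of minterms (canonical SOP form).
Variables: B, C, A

Σm(1, 7) = (NOT B AND NOT C AND A) OR (B AND C AND A)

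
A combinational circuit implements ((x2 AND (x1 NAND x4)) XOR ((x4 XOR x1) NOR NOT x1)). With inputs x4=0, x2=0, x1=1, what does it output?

Substituting: ((0 AND (1 NAND 0)) XOR ((0 XOR 1) NOR NOT 1))
= 0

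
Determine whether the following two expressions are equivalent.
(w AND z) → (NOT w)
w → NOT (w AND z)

Yes, Contrapositive is always equivalent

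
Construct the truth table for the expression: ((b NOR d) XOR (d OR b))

d | b | Output
--------------
0 | 0 | 1
0 | 1 | 1
1 | 0 | 1
1 | 1 | 1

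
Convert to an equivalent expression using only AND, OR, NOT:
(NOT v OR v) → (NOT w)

NOT (NOT v OR v) OR (NOT w)
(Implication elimination: A → B = NOT A OR B)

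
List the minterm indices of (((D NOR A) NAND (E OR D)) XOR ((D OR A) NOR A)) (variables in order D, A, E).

Σm(1, 2, 3, 4, 5, 6, 7) = (NOT D AND NOT A AND E) OR (NOT D AND A AND NOT E) OR (NOT D AND A AND E) OR (D AND NOT A AND NOT E) OR (D AND NOT A AND E) OR (D AND A AND NOT E) OR (D AND A AND E)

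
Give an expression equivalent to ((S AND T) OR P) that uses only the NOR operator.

((((S NOR S) NOR (T NOR T)) NOR P) NOR (((S NOR S) NOR (T NOR T)) NOR P))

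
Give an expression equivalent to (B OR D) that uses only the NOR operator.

((B NOR D) NOR (B NOR D))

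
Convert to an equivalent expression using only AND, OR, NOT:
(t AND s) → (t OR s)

NOT (t AND s) OR (t OR s)
(Implication elimination: A → B = NOT A OR B)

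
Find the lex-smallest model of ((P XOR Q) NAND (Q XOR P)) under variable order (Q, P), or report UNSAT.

Q=0, P=0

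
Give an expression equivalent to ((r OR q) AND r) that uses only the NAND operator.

((((r NAND r) NAND (q NAND q)) NAND r) NAND (((r NAND r) NAND (q NAND q)) NAND r))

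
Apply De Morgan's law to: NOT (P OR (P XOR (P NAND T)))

NOT P AND NOT (P XOR (P NAND T))
De Morgan's: NOT(OR of terms) = AND of negations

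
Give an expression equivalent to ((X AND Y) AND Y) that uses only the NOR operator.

((((X NOR X) NOR (Y NOR Y)) NOR ((X NOR X) NOR (Y NOR Y))) NOR (Y NOR Y))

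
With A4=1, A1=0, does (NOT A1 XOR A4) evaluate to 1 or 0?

Substituting: (NOT 0 XOR 1)
= 0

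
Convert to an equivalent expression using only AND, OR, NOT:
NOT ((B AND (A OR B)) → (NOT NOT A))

(B AND (A OR B)) AND NOT A
(Negated implication: NOT(A → B) = A AND NOT B)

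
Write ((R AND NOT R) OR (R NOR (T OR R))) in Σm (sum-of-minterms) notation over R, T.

Σm(0) = (NOT R AND NOT T)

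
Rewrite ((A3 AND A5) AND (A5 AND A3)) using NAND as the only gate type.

((((A3 NAND A5) NAND (A3 NAND A5)) NAND ((A5 NAND A3) NAND (A5 NAND A3))) NAND (((A3 NAND A5) NAND (A3 NAND A5)) NAND ((A5 NAND A3) NAND (A5 NAND A3))))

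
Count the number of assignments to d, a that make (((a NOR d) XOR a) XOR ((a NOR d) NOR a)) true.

Satisfying assignments: (0,0), (0,1), (1,0), (1,1)
Count: 4 out of 4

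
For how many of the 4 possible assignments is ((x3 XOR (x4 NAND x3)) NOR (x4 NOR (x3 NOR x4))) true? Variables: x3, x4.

No assignment satisfies the expression.
Count: 0 out of 4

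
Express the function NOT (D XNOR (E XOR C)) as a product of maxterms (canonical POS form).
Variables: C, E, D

ΠM(0, 3, 5, 6) = (C OR E OR D) AND (C OR NOT E OR NOT D) AND (NOT C OR E OR NOT D) AND (NOT C OR NOT E OR D)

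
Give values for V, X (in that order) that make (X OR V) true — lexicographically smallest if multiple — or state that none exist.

V=0, X=1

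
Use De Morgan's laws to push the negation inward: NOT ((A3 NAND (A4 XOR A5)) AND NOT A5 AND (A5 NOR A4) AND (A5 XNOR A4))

NOT (A3 NAND (A4 XOR A5)) OR A5 OR NOT (A5 NOR A4) OR NOT (A5 XNOR A4)
De Morgan's: NOT(AND of terms) = OR of negations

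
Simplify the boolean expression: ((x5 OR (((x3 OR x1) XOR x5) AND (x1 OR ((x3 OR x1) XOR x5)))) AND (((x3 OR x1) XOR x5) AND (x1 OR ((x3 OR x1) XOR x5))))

By absorption (E AND (E OR v) = E) then absorption (E AND (E OR v) = E):
= ((x3 OR x1) XOR x5)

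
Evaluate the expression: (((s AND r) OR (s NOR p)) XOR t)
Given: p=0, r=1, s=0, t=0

Substituting: (((0 AND 1) OR (0 NOR 0)) XOR 0)
= 1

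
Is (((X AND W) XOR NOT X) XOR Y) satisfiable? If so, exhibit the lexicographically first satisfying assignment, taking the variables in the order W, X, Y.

W=0, X=0, Y=0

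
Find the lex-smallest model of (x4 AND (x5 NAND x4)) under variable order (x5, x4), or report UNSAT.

x5=0, x4=1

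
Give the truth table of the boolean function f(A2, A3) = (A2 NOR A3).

A2 | A3 | Output
----------------
0 | 0 | 1
0 | 1 | 0
1 | 0 | 0
1 | 1 | 0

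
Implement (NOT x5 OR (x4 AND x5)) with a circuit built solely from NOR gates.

(((x5 NOR x5) NOR ((x4 NOR x4) NOR (x5 NOR x5))) NOR ((x5 NOR x5) NOR ((x4 NOR x4) NOR (x5 NOR x5))))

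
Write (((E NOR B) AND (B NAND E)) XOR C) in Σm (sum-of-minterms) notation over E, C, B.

Σm(0, 3, 6, 7) = (NOT E AND NOT C AND NOT B) OR (NOT E AND C AND B) OR (E AND C AND NOT B) OR (E AND C AND B)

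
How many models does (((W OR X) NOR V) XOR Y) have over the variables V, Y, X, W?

Satisfying assignments: (0,0,0,0), (0,1,0,1), (0,1,1,0), (0,1,1,1), (1,1,0,0), (1,1,0,1), (1,1,1,0), (1,1,1,1)
Count: 8 out of 16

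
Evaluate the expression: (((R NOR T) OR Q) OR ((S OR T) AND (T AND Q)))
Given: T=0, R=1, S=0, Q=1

Substituting: (((1 NOR 0) OR 1) OR ((0 OR 0) AND (0 AND 1)))
= 1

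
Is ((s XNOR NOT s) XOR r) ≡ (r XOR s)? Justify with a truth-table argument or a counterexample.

No. Counterexample: with s=1, r=0, Expression 1 = 0 but Expression 2 = 1.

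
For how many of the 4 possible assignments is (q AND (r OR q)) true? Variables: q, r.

Satisfying assignments: (1,0), (1,1)
Count: 2 out of 4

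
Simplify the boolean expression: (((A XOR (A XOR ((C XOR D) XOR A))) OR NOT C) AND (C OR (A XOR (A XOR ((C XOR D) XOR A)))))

By distribution ((E OR v) AND (E OR NOT v) = E) then XOR self-cancellation ((E XOR v) XOR v = E):
= ((C XOR D) XOR A)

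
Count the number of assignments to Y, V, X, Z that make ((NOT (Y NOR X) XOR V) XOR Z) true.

Satisfying assignments: (0,0,0,1), (0,0,1,0), (0,1,0,0), (0,1,1,1), (1,0,0,0), (1,0,1,0), (1,1,0,1), (1,1,1,1)
Count: 8 out of 16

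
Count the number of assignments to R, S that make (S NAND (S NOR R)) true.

Satisfying assignments: (0,0), (0,1), (1,0), (1,1)
Count: 4 out of 4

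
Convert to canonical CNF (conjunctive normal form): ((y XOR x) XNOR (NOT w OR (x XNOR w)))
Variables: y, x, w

(y OR x OR w) AND (NOT y OR x OR NOT w) AND (NOT y OR NOT x OR w) AND (NOT y OR NOT x OR NOT w)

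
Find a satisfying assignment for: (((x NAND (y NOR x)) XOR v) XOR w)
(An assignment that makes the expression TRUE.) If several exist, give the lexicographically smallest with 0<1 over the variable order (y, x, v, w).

y=0, x=0, v=0, w=0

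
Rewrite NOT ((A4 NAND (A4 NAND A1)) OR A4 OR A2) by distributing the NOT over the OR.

NOT (A4 NAND (A4 NAND A1)) AND NOT A4 AND NOT A2
De Morgan's: NOT(OR of terms) = AND of negations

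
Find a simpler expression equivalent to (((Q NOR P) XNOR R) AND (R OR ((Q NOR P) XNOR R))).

By absorption (E AND (E OR v) = E):
= ((Q NOR P) XNOR R)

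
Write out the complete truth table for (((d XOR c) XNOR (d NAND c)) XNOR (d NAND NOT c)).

d | c | Output
--------------
0 | 0 | 0
0 | 1 | 1
1 | 0 | 0
1 | 1 | 1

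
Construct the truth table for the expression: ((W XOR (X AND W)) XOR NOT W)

X | W | Output
--------------
0 | 0 | 1
0 | 1 | 1
1 | 0 | 1
1 | 1 | 0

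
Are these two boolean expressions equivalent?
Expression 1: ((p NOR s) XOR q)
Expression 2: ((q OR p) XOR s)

No. Counterexample: with q=0, p=0, s=0, Expression 1 = 1 but Expression 2 = 0.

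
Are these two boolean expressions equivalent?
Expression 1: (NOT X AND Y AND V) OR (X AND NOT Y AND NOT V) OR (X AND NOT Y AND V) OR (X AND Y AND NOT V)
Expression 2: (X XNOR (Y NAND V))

Yes, they are equivalent — the two output columns agree on all 8 assignments:
X | Y | V | Expression 1 | Expression 2
---------------------------------------
0 | 0 | 0 | 0 | 0
0 | 0 | 1 | 0 | 0
0 | 1 | 0 | 0 | 0
0 | 1 | 1 | 1 | 1
1 | 0 | 0 | 1 | 1
1 | 0 | 1 | 1 | 1
1 | 1 | 0 | 1 | 1
1 | 1 | 1 | 0 | 0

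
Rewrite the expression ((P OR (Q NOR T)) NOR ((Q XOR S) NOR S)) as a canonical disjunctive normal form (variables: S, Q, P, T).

(NOT S AND Q AND NOT P AND NOT T) OR (NOT S AND Q AND NOT P AND T) OR (S AND NOT Q AND NOT P AND T) OR (S AND Q AND NOT P AND NOT T) OR (S AND Q AND NOT P AND T)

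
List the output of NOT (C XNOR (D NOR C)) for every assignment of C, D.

C | D | Output
--------------
0 | 0 | 1
0 | 1 | 0
1 | 0 | 1
1 | 1 | 1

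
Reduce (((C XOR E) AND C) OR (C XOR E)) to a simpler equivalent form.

By absorption (E OR (E AND v) = E):
= (C XOR E)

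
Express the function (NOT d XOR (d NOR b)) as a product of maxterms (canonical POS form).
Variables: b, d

ΠM(0, 1, 3) = (b OR d) AND (b OR NOT d) AND (NOT b OR NOT d)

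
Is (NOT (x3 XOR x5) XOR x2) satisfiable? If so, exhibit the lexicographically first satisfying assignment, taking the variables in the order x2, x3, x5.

x2=0, x3=0, x5=0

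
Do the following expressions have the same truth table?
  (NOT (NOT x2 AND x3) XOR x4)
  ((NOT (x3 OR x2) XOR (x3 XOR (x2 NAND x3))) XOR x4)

No. Counterexample: with x3=0, x2=0, x4=0, Expression 1 = 1 but Expression 2 = 0.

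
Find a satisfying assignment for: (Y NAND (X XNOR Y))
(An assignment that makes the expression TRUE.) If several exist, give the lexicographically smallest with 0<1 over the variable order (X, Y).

X=0, Y=0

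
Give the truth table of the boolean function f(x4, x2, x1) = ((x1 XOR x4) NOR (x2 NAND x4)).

x4 | x2 | x1 | Output
---------------------
0 | 0 | 0 | 0
0 | 0 | 1 | 0
0 | 1 | 0 | 0
0 | 1 | 1 | 0
1 | 0 | 0 | 0
1 | 0 | 1 | 0
1 | 1 | 0 | 0
1 | 1 | 1 | 1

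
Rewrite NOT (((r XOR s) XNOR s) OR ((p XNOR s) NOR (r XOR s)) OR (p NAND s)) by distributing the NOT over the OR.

NOT ((r XOR s) XNOR s) AND NOT ((p XNOR s) NOR (r XOR s)) AND NOT (p NAND s)
De Morgan's: NOT(OR of terms) = AND of negations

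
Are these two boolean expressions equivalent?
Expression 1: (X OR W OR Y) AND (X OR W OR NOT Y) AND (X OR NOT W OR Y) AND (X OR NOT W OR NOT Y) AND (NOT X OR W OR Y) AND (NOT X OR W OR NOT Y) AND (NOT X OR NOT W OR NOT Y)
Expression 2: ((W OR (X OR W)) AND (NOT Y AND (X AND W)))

Yes, they are equivalent — the two output columns agree on all 8 assignments:
X | W | Y | Expression 1 | Expression 2
---------------------------------------
0 | 0 | 0 | 0 | 0
0 | 0 | 1 | 0 | 0
0 | 1 | 0 | 0 | 0
0 | 1 | 1 | 0 | 0
1 | 0 | 0 | 0 | 0
1 | 0 | 1 | 0 | 0
1 | 1 | 0 | 1 | 1
1 | 1 | 1 | 0 | 0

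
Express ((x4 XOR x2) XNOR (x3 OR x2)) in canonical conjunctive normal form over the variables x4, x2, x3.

(x4 OR x2 OR NOT x3) AND (NOT x4 OR x2 OR x3) AND (NOT x4 OR NOT x2 OR x3) AND (NOT x4 OR NOT x2 OR NOT x3)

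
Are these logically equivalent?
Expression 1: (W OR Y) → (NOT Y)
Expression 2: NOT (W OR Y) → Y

No, Inverse is not equivalent to original (counterexample: W=0, Y=0)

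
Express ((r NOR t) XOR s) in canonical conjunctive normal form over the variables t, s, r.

(t OR s OR NOT r) AND (t OR NOT s OR r) AND (NOT t OR s OR r) AND (NOT t OR s OR NOT r)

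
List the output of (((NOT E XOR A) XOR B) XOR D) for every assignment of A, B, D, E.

A | B | D | E | Output
----------------------
0 | 0 | 0 | 0 | 1
0 | 0 | 0 | 1 | 0
0 | 0 | 1 | 0 | 0
0 | 0 | 1 | 1 | 1
0 | 1 | 0 | 0 | 0
0 | 1 | 0 | 1 | 1
0 | 1 | 1 | 0 | 1
0 | 1 | 1 | 1 | 0
1 | 0 | 0 | 0 | 0
1 | 0 | 0 | 1 | 1
1 | 0 | 1 | 0 | 1
1 | 0 | 1 | 1 | 0
1 | 1 | 0 | 0 | 1
1 | 1 | 0 | 1 | 0
1 | 1 | 1 | 0 | 0
1 | 1 | 1 | 1 | 1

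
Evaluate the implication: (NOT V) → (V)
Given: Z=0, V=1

Antecedent (NOT V) = 0; consequent (V) = 1.
0 → 1 = 1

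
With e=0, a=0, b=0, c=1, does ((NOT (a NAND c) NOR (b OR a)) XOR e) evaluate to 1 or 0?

Substituting: ((NOT (0 NAND 1) NOR (0 OR 0)) XOR 0)
= 1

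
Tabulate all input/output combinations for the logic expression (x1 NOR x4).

x4 | x1 | Output
----------------
0 | 0 | 1
0 | 1 | 0
1 | 0 | 0
1 | 1 | 0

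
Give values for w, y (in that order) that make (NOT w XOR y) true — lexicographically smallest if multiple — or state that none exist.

w=0, y=0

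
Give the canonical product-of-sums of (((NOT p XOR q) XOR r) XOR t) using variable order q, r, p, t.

ΠM(1, 2, 4, 7, 8, 11, 13, 14) = (q OR r OR p OR NOT t) AND (q OR r OR NOT p OR t) AND (q OR NOT r OR p OR t) AND (q OR NOT r OR NOT p OR NOT t) AND (NOT q OR r OR p OR t) AND (NOT q OR r OR NOT p OR NOT t) AND (NOT q OR NOT r OR p OR NOT t) AND (NOT q OR NOT r OR NOT p OR t)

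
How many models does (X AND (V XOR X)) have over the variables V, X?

Satisfying assignments: (0,1)
Count: 1 out of 4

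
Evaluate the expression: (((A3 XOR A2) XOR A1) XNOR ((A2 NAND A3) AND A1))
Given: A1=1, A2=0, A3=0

Substituting: (((0 XOR 0) XOR 1) XNOR ((0 NAND 0) AND 1))
= 1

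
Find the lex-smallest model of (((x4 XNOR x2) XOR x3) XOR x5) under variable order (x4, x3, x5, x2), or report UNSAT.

x4=0, x3=0, x5=0, x2=0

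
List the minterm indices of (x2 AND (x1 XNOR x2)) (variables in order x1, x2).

Σm(3) = (x1 AND x2)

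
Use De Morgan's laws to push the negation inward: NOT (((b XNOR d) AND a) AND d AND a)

NOT ((b XNOR d) AND a) OR NOT d OR NOT a
De Morgan's: NOT(AND of terms) = OR of negations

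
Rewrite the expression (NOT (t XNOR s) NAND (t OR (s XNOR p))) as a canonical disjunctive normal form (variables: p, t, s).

(NOT p AND NOT t AND NOT s) OR (NOT p AND NOT t AND s) OR (NOT p AND t AND s) OR (p AND NOT t AND NOT s) OR (p AND t AND s)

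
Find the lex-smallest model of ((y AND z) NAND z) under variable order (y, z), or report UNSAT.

y=0, z=0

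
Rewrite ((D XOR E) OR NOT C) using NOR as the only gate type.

((((((D NOR E) NOR (D NOR E)) NOR ((D NOR E) NOR (D NOR E))) NOR ((((D NOR D) NOR (E NOR E)) NOR ((D NOR D) NOR (E NOR E))) NOR (((D NOR D) NOR (E NOR E)) NOR ((D NOR D) NOR (E NOR E))))) NOR (C NOR C)) NOR (((((D NOR E) NOR (D NOR E)) NOR ((D NOR E) NOR (D NOR E))) NOR ((((D NOR D) NOR (E NOR E)) NOR ((D NOR D) NOR (E NOR E))) NOR (((D NOR D) NOR (E NOR E)) NOR ((D NOR D) NOR (E NOR E))))) NOR (C NOR C)))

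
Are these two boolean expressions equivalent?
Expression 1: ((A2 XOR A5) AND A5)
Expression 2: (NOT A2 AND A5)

Yes, they are equivalent — the two output columns agree on all 4 assignments:
A2 | A5 | Expression 1 | Expression 2
-------------------------------------
0 | 0 | 0 | 0
0 | 1 | 1 | 1
1 | 0 | 0 | 0
1 | 1 | 0 | 0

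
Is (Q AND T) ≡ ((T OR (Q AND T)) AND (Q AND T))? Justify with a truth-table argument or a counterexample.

Yes, they are equivalent — the two output columns agree on all 4 assignments:
Q | T | Expression 1 | Expression 2
-----------------------------------
0 | 0 | 0 | 0
0 | 1 | 0 | 0
1 | 0 | 0 | 0
1 | 1 | 1 | 1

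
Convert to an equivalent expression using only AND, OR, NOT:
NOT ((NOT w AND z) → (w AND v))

(NOT w AND z) AND NOT (w AND v)
(Negated implication: NOT(A → B) = A AND NOT B)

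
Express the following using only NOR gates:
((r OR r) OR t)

((((r NOR r) NOR (r NOR r)) NOR t) NOR (((r NOR r) NOR (r NOR r)) NOR t))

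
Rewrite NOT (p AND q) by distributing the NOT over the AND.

NOT p OR NOT q
De Morgan's: NOT(AND of terms) = OR of negations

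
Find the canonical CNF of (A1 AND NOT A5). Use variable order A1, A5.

(A1 OR A5) AND (A1 OR NOT A5) AND (NOT A1 OR NOT A5)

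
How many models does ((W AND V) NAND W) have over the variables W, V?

Satisfying assignments: (0,0), (0,1), (1,0)
Count: 3 out of 4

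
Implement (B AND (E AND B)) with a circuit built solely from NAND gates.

((B NAND ((E NAND B) NAND (E NAND B))) NAND (B NAND ((E NAND B) NAND (E NAND B))))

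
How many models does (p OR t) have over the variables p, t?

Satisfying assignments: (0,1), (1,0), (1,1)
Count: 3 out of 4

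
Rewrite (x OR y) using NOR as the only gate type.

((x NOR y) NOR (x NOR y))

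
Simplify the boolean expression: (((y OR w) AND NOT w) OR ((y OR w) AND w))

By distribution ((E AND v) OR (E AND NOT v) = E):
= (y OR w)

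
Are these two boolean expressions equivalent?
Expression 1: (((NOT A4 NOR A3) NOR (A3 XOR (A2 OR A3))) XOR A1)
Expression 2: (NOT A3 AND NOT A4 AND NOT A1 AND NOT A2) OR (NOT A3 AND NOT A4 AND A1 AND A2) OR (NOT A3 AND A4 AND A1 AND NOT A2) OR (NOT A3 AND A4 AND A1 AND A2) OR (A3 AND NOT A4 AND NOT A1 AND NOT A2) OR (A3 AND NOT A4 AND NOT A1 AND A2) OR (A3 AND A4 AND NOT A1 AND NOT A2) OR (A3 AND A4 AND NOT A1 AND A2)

Yes, they are equivalent — the two output columns agree on all 16 assignments:
A3 | A4 | A1 | A2 | Expression 1 | Expression 2
-----------------------------------------------
0 | 0 | 0 | 0 | 1 | 1
0 | 0 | 0 | 1 | 0 | 0
0 | 0 | 1 | 0 | 0 | 0
0 | 0 | 1 | 1 | 1 | 1
0 | 1 | 0 | 0 | 0 | 0
0 | 1 | 0 | 1 | 0 | 0
0 | 1 | 1 | 0 | 1 | 1
0 | 1 | 1 | 1 | 1 | 1
1 | 0 | 0 | 0 | 1 | 1
1 | 0 | 0 | 1 | 1 | 1
1 | 0 | 1 | 0 | 0 | 0
1 | 0 | 1 | 1 | 0 | 0
1 | 1 | 0 | 0 | 1 | 1
1 | 1 | 0 | 1 | 1 | 1
1 | 1 | 1 | 0 | 0 | 0
1 | 1 | 1 | 1 | 0 | 0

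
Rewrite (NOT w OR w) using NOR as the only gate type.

(((w NOR w) NOR w) NOR ((w NOR w) NOR w))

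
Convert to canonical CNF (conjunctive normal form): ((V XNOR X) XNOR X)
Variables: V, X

(V OR X) AND (V OR NOT X)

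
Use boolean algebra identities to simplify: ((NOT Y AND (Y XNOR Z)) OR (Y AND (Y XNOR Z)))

By distribution ((E AND v) OR (E AND NOT v) = E):
= (Y XNOR Z)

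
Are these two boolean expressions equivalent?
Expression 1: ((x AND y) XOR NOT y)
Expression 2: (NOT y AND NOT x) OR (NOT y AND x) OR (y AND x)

Yes, they are equivalent — the two output columns agree on all 4 assignments:
y | x | Expression 1 | Expression 2
-----------------------------------
0 | 0 | 1 | 1
0 | 1 | 1 | 1
1 | 0 | 0 | 0
1 | 1 | 1 | 1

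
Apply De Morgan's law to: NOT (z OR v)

NOT z AND NOT v
De Morgan's: NOT(OR of terms) = AND of negations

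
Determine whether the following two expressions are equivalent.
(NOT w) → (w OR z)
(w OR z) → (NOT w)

No, Converse is not equivalent to original (counterexample: z=0, w=0, y=0)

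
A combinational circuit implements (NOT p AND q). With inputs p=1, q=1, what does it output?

Substituting: (NOT 1 AND 1)
= 0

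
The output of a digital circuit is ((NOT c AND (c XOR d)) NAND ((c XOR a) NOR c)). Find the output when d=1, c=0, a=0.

Substituting: ((NOT 0 AND (0 XOR 1)) NAND ((0 XOR 0) NOR 0))
= 0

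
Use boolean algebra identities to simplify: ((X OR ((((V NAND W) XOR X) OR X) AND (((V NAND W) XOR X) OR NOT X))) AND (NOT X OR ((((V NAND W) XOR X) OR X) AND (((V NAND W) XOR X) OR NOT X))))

By distribution ((E OR v) AND (E OR NOT v) = E) then distribution ((E OR v) AND (E OR NOT v) = E):
= ((V NAND W) XOR X)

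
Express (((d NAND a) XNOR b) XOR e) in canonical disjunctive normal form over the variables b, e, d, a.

(NOT b AND NOT e AND d AND a) OR (NOT b AND e AND NOT d AND NOT a) OR (NOT b AND e AND NOT d AND a) OR (NOT b AND e AND d AND NOT a) OR (b AND NOT e AND NOT d AND NOT a) OR (b AND NOT e AND NOT d AND a) OR (b AND NOT e AND d AND NOT a) OR (b AND e AND d AND a)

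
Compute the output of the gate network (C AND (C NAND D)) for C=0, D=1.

Substituting: (0 AND (0 NAND 1))
= 0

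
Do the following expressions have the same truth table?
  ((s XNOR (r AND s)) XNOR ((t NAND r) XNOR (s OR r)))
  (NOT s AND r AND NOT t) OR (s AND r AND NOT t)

Yes, they are equivalent — the two output columns agree on all 8 assignments:
s | r | t | Expression 1 | Expression 2
---------------------------------------
0 | 0 | 0 | 0 | 0
0 | 0 | 1 | 0 | 0
0 | 1 | 0 | 1 | 1
0 | 1 | 1 | 0 | 0
1 | 0 | 0 | 0 | 0
1 | 0 | 1 | 0 | 0
1 | 1 | 0 | 1 | 1
1 | 1 | 1 | 0 | 0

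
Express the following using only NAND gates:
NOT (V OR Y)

(((V NAND V) NAND (Y NAND Y)) NAND ((V NAND V) NAND (Y NAND Y)))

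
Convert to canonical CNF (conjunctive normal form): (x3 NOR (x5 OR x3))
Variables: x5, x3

(x5 OR NOT x3) AND (NOT x5 OR x3) AND (NOT x5 OR NOT x3)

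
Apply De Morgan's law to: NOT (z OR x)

NOT z AND NOT x
De Morgan's: NOT(OR of terms) = AND of negations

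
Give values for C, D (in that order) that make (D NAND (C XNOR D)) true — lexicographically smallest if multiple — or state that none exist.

C=0, D=0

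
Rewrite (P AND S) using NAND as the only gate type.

((P NAND S) NAND (P NAND S))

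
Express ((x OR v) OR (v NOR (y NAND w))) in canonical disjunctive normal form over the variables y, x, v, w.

(NOT y AND NOT x AND v AND NOT w) OR (NOT y AND NOT x AND v AND w) OR (NOT y AND x AND NOT v AND NOT w) OR (NOT y AND x AND NOT v AND w) OR (NOT y AND x AND v AND NOT w) OR (NOT y AND x AND v AND w) OR (y AND NOT x AND NOT v AND w) OR (y AND NOT x AND v AND NOT w) OR (y AND NOT x AND v AND w) OR (y AND x AND NOT v AND NOT w) OR (y AND x AND NOT v AND w) OR (y AND x AND v AND NOT w) OR (y AND x AND v AND w)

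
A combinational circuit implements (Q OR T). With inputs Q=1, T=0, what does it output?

Substituting: (1 OR 0)
= 1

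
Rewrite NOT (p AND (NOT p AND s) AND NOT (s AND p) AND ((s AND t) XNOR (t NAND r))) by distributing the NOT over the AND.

NOT p OR NOT (NOT p AND s) OR (s AND p) OR NOT ((s AND t) XNOR (t NAND r))
De Morgan's: NOT(AND of terms) = OR of negations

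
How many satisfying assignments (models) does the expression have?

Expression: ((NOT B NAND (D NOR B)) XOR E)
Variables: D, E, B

Satisfying assignments: (0,0,1), (0,1,0), (1,0,0), (1,0,1)
Count: 4 out of 8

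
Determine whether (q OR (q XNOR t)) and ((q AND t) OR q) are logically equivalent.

No. Counterexample: with t=0, q=0, Expression 1 = 1 but Expression 2 = 0.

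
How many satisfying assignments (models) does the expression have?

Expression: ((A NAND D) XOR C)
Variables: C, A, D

Satisfying assignments: (0,0,0), (0,0,1), (0,1,0), (1,1,1)
Count: 4 out of 8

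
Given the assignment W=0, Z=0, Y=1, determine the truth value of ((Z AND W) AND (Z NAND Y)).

Substituting: ((0 AND 0) AND (0 NAND 1))
= 0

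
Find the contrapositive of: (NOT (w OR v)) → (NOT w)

Contrapositive: w → (w OR v)
Note: A statement and its contrapositive are logically equivalent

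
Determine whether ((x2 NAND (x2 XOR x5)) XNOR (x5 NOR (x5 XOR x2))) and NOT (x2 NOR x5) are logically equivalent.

No. Counterexample: with x5=0, x2=0, Expression 1 = 1 but Expression 2 = 0.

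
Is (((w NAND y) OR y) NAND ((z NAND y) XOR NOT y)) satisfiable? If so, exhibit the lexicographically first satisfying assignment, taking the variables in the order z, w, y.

z=0, w=0, y=0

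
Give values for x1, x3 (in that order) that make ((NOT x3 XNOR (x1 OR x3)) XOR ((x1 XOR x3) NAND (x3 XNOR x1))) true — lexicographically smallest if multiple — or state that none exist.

x1=0, x3=0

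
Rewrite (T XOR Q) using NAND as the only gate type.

((T NAND (T NAND Q)) NAND (Q NAND (T NAND Q)))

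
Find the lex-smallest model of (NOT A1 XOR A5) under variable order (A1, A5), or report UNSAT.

A1=0, A5=0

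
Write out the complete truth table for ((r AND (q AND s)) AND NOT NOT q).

r | q | s | Output
------------------
0 | 0 | 0 | 0
0 | 0 | 1 | 0
0 | 1 | 0 | 0
0 | 1 | 1 | 0
1 | 0 | 0 | 0
1 | 0 | 1 | 0
1 | 1 | 0 | 0
1 | 1 | 1 | 1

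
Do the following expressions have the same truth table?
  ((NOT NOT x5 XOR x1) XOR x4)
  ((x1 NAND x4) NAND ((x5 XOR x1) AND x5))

No. Counterexample: with x1=0, x5=0, x4=0, Expression 1 = 0 but Expression 2 = 1.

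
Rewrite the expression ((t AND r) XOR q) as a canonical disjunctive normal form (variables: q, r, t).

(NOT q AND r AND t) OR (q AND NOT r AND NOT t) OR (q AND NOT r AND t) OR (q AND r AND NOT t)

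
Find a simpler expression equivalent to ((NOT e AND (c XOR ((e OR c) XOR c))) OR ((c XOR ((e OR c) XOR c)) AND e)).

By distribution ((E AND v) OR (E AND NOT v) = E) then XOR self-cancellation ((E XOR v) XOR v = E):
= (e OR c)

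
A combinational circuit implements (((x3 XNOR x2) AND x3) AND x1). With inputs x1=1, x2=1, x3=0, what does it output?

Substituting: (((0 XNOR 1) AND 0) AND 1)
= 0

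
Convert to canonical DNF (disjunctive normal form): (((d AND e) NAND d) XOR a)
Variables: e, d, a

(NOT e AND NOT d AND NOT a) OR (NOT e AND d AND NOT a) OR (e AND NOT d AND NOT a) OR (e AND d AND a)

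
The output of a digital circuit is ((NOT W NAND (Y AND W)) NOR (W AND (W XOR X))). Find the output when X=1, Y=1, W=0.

Substituting: ((NOT 0 NAND (1 AND 0)) NOR (0 AND (0 XOR 1)))
= 0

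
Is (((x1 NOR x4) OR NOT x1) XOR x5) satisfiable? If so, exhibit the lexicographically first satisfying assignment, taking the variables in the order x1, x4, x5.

x1=0, x4=0, x5=0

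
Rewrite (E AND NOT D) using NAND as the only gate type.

((E NAND (D NAND D)) NAND (E NAND (D NAND D)))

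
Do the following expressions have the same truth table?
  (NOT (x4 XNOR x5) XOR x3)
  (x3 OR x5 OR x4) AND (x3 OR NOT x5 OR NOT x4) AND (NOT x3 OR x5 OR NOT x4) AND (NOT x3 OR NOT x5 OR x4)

Yes, they are equivalent — the two output columns agree on all 8 assignments:
x3 | x5 | x4 | Expression 1 | Expression 2
------------------------------------------
0 | 0 | 0 | 0 | 0
0 | 0 | 1 | 1 | 1
0 | 1 | 0 | 1 | 1
0 | 1 | 1 | 0 | 0
1 | 0 | 0 | 1 | 1
1 | 0 | 1 | 0 | 0
1 | 1 | 0 | 0 | 0
1 | 1 | 1 | 1 | 1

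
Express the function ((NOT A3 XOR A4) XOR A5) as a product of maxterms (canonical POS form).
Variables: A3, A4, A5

ΠM(1, 2, 4, 7) = (A3 OR A4 OR NOT A5) AND (A3 OR NOT A4 OR A5) AND (NOT A3 OR A4 OR A5) AND (NOT A3 OR NOT A4 OR NOT A5)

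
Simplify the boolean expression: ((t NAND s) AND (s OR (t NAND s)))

By absorption (E AND (E OR v) = E):
= (t NAND s)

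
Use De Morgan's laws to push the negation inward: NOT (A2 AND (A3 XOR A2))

NOT A2 OR NOT (A3 XOR A2)
De Morgan's: NOT(AND of terms) = OR of negations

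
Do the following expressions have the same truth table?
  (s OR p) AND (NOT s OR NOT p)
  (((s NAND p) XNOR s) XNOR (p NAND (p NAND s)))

Yes, they are equivalent — the two output columns agree on all 4 assignments:
s | p | Expression 1 | Expression 2
-----------------------------------
0 | 0 | 0 | 0
0 | 1 | 1 | 1
1 | 0 | 1 | 1
1 | 1 | 0 | 0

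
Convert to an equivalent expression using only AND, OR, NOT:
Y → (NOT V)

NOT Y OR (NOT V)
(Implication elimination: A → B = NOT A OR B)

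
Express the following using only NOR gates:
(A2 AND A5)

((A2 NOR A2) NOR (A5 NOR A5))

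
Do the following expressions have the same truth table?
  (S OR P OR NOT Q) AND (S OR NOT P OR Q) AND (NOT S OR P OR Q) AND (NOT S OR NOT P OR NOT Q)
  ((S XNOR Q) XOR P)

Yes, they are equivalent — the two output columns agree on all 8 assignments:
S | P | Q | Expression 1 | Expression 2
---------------------------------------
0 | 0 | 0 | 1 | 1
0 | 0 | 1 | 0 | 0
0 | 1 | 0 | 0 | 0
0 | 1 | 1 | 1 | 1
1 | 0 | 0 | 0 | 0
1 | 0 | 1 | 1 | 1
1 | 1 | 0 | 1 | 1
1 | 1 | 1 | 0 | 0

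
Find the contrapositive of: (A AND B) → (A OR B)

Contrapositive: NOT (A OR B) → NOT (A AND B)
Note: A statement and its contrapositive are logically equivalent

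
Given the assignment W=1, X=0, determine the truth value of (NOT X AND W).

Substituting: (NOT 0 AND 1)
= 1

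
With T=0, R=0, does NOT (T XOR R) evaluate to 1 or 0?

Substituting: NOT (0 XOR 0)
= 1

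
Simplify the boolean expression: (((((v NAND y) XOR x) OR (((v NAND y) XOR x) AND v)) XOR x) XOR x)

By XOR self-cancellation ((E XOR v) XOR v = E) then absorption (E OR (E AND v) = E):
= ((v NAND y) XOR x)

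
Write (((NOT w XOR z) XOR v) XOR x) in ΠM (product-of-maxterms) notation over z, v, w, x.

ΠM(1, 2, 4, 7, 8, 11, 13, 14) = (z OR v OR w OR NOT x) AND (z OR v OR NOT w OR x) AND (z OR NOT v OR w OR x) AND (z OR NOT v OR NOT w OR NOT x) AND (NOT z OR v OR w OR x) AND (NOT z OR v OR NOT w OR NOT x) AND (NOT z OR NOT v OR w OR NOT x) AND (NOT z OR NOT v OR NOT w OR x)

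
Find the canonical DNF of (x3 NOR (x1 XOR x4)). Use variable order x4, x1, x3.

(NOT x4 AND NOT x1 AND NOT x3) OR (x4 AND x1 AND NOT x3)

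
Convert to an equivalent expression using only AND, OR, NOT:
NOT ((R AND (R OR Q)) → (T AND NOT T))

(R AND (R OR Q)) AND NOT (T AND NOT T)
(Negated implication: NOT(A → B) = A AND NOT B)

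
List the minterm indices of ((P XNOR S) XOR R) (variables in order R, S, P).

Σm(0, 3, 5, 6) = (NOT R AND NOT S AND NOT P) OR (NOT R AND S AND P) OR (R AND NOT S AND P) OR (R AND S AND NOT P)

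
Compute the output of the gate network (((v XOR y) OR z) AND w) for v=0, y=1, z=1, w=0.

Substituting: (((0 XOR 1) OR 1) AND 0)
= 0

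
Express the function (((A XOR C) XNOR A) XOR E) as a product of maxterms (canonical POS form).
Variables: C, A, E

ΠM(1, 3, 4, 6) = (C OR A OR NOT E) AND (C OR NOT A OR NOT E) AND (NOT C OR A OR E) AND (NOT C OR NOT A OR E)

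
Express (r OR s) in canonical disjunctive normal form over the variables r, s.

(NOT r AND s) OR (r AND NOT s) OR (r AND s)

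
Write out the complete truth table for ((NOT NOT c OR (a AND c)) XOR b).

c | a | b | Output
------------------
0 | 0 | 0 | 0
0 | 0 | 1 | 1
0 | 1 | 0 | 0
0 | 1 | 1 | 1
1 | 0 | 0 | 1
1 | 0 | 1 | 0
1 | 1 | 0 | 1
1 | 1 | 1 | 0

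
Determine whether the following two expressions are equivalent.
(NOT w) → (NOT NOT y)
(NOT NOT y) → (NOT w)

No, Converse is not equivalent to original (counterexample: y=0, w=0)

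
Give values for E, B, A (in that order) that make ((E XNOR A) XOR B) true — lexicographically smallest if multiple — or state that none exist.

E=0, B=0, A=0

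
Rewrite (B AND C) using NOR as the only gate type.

((B NOR B) NOR (C NOR C))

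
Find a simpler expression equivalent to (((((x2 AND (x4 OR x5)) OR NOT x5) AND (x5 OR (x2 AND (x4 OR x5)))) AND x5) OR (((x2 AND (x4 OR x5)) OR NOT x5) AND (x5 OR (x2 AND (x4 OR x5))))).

By absorption (E OR (E AND v) = E) then distribution ((E OR v) AND (E OR NOT v) = E):
= (x2 AND (x4 OR x5))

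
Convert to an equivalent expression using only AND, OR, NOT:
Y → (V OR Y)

NOT Y OR (V OR Y)
(Implication elimination: A → B = NOT A OR B)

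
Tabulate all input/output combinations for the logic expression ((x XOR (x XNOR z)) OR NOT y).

x | z | y | Output
------------------
0 | 0 | 0 | 1
0 | 0 | 1 | 1
0 | 1 | 0 | 1
0 | 1 | 1 | 0
1 | 0 | 0 | 1
1 | 0 | 1 | 1
1 | 1 | 0 | 1
1 | 1 | 1 | 0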